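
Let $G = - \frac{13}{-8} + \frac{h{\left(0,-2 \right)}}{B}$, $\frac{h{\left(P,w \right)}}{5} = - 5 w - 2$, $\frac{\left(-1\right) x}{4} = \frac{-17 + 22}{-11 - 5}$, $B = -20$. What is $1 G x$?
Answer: $- \frac{15}{32} \approx -0.46875$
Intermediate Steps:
$x = \frac{5}{4}$ ($x = - 4 \frac{-17 + 22}{-11 - 5} = - 4 \frac{5}{-16} = - 4 \cdot 5 \left(- \frac{1}{16}\right) = \left(-4\right) \left(- \frac{5}{16}\right) = \frac{5}{4} \approx 1.25$)
$h{\left(P,w \right)} = -10 - 25 w$ ($h{\left(P,w \right)} = 5 \left(- 5 w - 2\right) = 5 \left(-2 - 5 w\right) = -10 - 25 w$)
$G = - \frac{3}{8}$ ($G = - \frac{13}{-8} + \frac{-10 - -50}{-20} = \left(-13\right) \left(- \frac{1}{8}\right) + \left(-10 + 50\right) \left(- \frac{1}{20}\right) = \frac{13}{8} + 40 \left(- \frac{1}{20}\right) = \frac{13}{8} - 2 = - \frac{3}{8} \approx -0.375$)
$1 G x = 1 \left(- \frac{3}{8}\right) \frac{5}{4} = \left(- \frac{3}{8}\right) \frac{5}{4} = - \frac{15}{32}$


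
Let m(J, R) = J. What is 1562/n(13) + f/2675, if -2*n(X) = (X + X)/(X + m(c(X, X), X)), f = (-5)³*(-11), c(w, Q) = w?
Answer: -334213/107 ≈ -3123.5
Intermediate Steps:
f = 1375 (f = -125*(-11) = 1375)
n(X) = -½ (n(X) = -(X + X)/(2*(X + X)) = -2*X/(2*(2*X)) = -2*X*1/(2*X)/2 = -½*1 = -½)
1562/n(13) + f/2675 = 1562/(-½) + 1375/2675 = 1562*(-2) + 1375*(1/2675) = -3124 + 55/107 = -334213/107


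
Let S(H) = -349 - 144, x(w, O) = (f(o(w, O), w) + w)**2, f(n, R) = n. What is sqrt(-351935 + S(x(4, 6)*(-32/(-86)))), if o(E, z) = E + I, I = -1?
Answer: 2*I*sqrt(88107) ≈ 593.66*I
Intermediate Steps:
o(E, z) = -1 + E (o(E, z) = E - 1 = -1 + E)
x(w, O) = (-1 + 2*w)**2 (x(w, O) = ((-1 + w) + w)**2 = (-1 + 2*w)**2)
S(H) = -493
sqrt(-351935 + S(x(4, 6)*(-32/(-86)))) = sqrt(-351935 - 493) = sqrt(-352428) = 2*I*sqrt(88107)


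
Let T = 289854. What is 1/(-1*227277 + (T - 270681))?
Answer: -1/208104 ≈ -4.8053e-6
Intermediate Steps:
1/(-1*227277 + (T - 270681)) = 1/(-1*227277 + (289854 - 270681)) = 1/(-227277 + 19173) = 1/(-208104) = -1/208104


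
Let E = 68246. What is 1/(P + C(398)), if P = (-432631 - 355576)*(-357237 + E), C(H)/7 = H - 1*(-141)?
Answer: 1/227784732910 ≈ 4.3901e-12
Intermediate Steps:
C(H) = 987 + 7*H (C(H) = 7*(H - 1*(-141)) = 7*(H + 141) = 7*(141 + H) = 987 + 7*H)
P = 227784729137 (P = (-432631 - 355576)*(-357237 + 68246) = -788207*(-288991) = 227784729137)
1/(P + C(398)) = 1/(227784729137 + (987 + 7*398)) = 1/(227784729137 + (987 + 2786)) = 1/(227784729137 + 3773) = 1/227784732910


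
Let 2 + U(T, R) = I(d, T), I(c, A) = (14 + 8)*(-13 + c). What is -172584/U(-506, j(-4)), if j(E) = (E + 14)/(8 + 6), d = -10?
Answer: 43146/127 ≈ 339.73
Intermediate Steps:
I(c, A) = -286 + 22*c (I(c, A) = 22*(-13 + c) = -286 + 22*c)
j(E) = 1 + E/14 (j(E) = (14 + E)/14 = (14 + E)*(1/14) = 1 + E/14)
U(T, R) = -508 (U(T, R) = -2 + (-286 + 22*(-10)) = -2 + (-286 - 220) = -2 - 506 = -508)
-172584/U(-506, j(-4)) = -172584/(-508) = -172584*(-1/508) = 43146/127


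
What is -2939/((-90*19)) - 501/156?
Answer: -66371/44460 ≈ -1.4928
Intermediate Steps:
-2939/((-90*19)) - 501/156 = -2939/(-1710) - 501*1/156 = -2939*(-1/1710) - 167/52 = 2939/1710 - 167/52 = -66371/44460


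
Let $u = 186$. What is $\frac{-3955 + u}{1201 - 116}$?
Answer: $- \frac{3769}{1085} \approx -3.4737$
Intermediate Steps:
$\frac{-3955 + u}{1201 - 116} = \frac{-3955 + 186}{1201 - 116} = - \frac{3769}{1085}$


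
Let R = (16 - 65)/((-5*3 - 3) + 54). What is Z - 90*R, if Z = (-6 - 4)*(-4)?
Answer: 325/2 ≈ 162.50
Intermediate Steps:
Z = 40 (Z = -10*(-4) = 40)
R = -49/36 (R = -49/((-15 - 3) + 54) = -49/(-18 + 54) = -49/36 ≈ -1.3611)
Z - 90*R = 40 - 90*(-49/36) = 40 + 245/2 = 325/2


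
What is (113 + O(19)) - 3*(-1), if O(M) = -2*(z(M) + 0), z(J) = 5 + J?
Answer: 68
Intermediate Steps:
O(M) = -10 - 2*M (O(M) = -2*((5 + M) + 0) = -2*(5 + M) = -10 - 2*M)
(113 + O(19)) - 3*(-1) = (113 + (-10 - 2*19)) - 3*(-1) = (113 + (-10 - 38)) + 3 = (113 - 48) + 3 = 65 + 3 = 68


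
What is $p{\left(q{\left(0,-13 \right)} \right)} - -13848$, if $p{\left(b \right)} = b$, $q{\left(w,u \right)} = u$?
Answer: $13835$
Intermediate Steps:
$p{\left(q{\left(0,-13 \right)} \right)} - -13848 = -13 - -13848 = -13 + 13848 = 13835$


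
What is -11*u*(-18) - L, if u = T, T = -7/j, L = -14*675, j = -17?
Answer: 162036/17 ≈ 9531.5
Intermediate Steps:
L = -9450
T = 7/17 (T = -7/(-17) = -7*(-1/17) = 7/17 ≈ 0.41176)
u = 7/17 ≈ 0.41176
-11*u*(-18) - L = -11*7/17*(-18) - 1*(-9450) = -77/17*(-18) + 9450 = 1386/17 + 9450 = 162036/17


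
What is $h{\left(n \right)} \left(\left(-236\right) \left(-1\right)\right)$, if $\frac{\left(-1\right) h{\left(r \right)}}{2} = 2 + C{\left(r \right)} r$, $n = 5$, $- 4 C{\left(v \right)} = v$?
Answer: $2006$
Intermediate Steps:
$C{\left(v \right)} = - \frac{v}{4}$
$h{\left(r \right)} = -4 + \frac{r^{2}}{2}$ ($h{\left(r \right)} = - 2 \left(2 + - \frac{r}{4} r\right) = - 2 \left(2 - \frac{r^{2}}{4}\right) = -4 + \frac{r^{2}}{2}$)
$h{\left(n \right)} \left(\left(-236\right) \left(-1\right)\right) = \left(-4 + \frac{5^{2}}{2}\right) \left(\left(-236\right) \left(-1\right)\right) = \left(-4 + \frac{1}{2} \cdot 25\right) 236 = \left(-4 + \frac{25}{2}\right) 236 = \frac{17}{2} \cdot 236 = 2006$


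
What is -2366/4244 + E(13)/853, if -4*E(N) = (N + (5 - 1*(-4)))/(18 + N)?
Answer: -15646870/28056023 ≈ -0.55770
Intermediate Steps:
E(N) = -(9 + N)/(4*(18 + N)) (E(N) = -(N + (5 - 1*(-4)))/(4*(18 + N)) = -(N + (5 + 4))/(4*(18 + N)) = -(N + 9)/(4*(18 + N)) = -(9 + N)/(4*(18 + N)))
-2366/4244 + E(13)/853 = -2366/4244 + ((-9 - 1*13)/(4*(18 + 13)))/853 = -2366*1/4244 + ((1/4)*(-9 - 13)/31)*(1/853) = -1183/2122 + ((1/4)*(1/31)*(-22))*(1/853) = -1183/2122 - 11/62*1/853 = -1183/2122 - 11/52886 = -15646870/28056023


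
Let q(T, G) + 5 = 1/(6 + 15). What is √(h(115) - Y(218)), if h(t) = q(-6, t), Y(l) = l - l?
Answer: 2*I*√546/21 ≈ 2.2254*I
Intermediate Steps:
Y(l) = 0
q(T, G) = -104/21 (q(T, G) = -5 + 1/(6 + 15) = -5 + 1/21 = -104/21)
h(t) = -104/21
√(h(115) - Y(218)) = √(-104/21 - 1*0) = √(-104/21 + 0) = √(-104/21) = 2*I*√546/21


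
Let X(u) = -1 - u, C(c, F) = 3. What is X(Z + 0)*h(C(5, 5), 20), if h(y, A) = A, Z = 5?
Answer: -120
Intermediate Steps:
X(Z + 0)*h(C(5, 5), 20) = (-1 - (5 + 0))*20 = (-1 - 1*5)*20 = (-1 - 5)*20 = -6*20 = -120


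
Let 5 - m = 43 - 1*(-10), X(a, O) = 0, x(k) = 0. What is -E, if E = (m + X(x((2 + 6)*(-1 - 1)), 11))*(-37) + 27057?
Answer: -28833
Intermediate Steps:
m = -48 (m = 5 - (43 - 1*(-10)) = 5 - (43 + 10) = 5 - 1*53 = 5 - 53 = -48)
E = 28833 (E = (-48 + 0)*(-37) + 27057 = -48*(-37) + 27057 = 1776 + 27057 = 28833)
-E = -1*28833 = -28833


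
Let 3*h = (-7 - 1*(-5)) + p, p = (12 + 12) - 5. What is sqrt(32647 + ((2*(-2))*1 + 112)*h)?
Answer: sqrt(33259) ≈ 182.37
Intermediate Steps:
p = 19 (p = 24 - 5 = 19)
h = 17/3 (h = ((-7 - 1*(-5)) + 19)/3 = ((-7 + 5) + 19)/3 = (-2 + 19)/3 = (1/3)*17 = 17/3 ≈ 5.6667)
sqrt(32647 + ((2*(-2))*1 + 112)*h) = sqrt(32647 + ((2*(-2))*1 + 112)*(17/3)) = sqrt(32647 + (-4*1 + 112)*(17/3)) = sqrt(32647 + (-4 + 112)*(17/3)) = sqrt(32647 + 108*(17/3)) = sqrt(32647 + 612) = sqrt(33259)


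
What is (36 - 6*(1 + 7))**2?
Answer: 144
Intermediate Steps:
(36 - 6*(1 + 7))**2 = (36 - 6*8)**2 = (36 - 48)**2 = (-12)**2 = 144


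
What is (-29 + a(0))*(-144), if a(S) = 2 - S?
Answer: 3888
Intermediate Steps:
(-29 + a(0))*(-144) = (-29 + (2 - 1*0))*(-144) = (-29 + (2 + 0))*(-144) = (-29 + 2)*(-144) = -27*(-144) = 3888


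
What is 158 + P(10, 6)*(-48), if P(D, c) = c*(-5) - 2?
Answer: 1694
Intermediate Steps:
P(D, c) = -2 - 5*c (P(D, c) = -5*c - 2 = -2 - 5*c)
158 + P(10, 6)*(-48) = 158 + (-2 - 5*6)*(-48) = 158 + (-2 - 30)*(-48) = 158 - 32*(-48) = 158 + 1536 = 1694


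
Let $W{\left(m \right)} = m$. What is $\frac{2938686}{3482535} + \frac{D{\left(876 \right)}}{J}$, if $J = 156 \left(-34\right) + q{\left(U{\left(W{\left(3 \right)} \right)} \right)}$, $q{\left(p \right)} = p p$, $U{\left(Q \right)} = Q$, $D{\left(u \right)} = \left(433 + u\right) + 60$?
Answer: $\frac{719516797}{1229334855} \approx 0.58529$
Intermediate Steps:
$D{\left(u \right)} = 493 + u$
$q{\left(p \right)} = p^{2}$
$J = -5295$ ($J = 156 \left(-34\right) + 3^{2} = -5304 + 9 = -5295$)
$\frac{2938686}{3482535} + \frac{D{\left(876 \right)}}{J} = \frac{2938686}{3482535} + \frac{493 + 876}{-5295} = 2938686 \cdot \frac{1}{3482535} + 1369 \left(- \frac{1}{5295}\right) = \frac{979562}{1160845} - \frac{1369}{5295} = \frac{719516797}{1229334855}$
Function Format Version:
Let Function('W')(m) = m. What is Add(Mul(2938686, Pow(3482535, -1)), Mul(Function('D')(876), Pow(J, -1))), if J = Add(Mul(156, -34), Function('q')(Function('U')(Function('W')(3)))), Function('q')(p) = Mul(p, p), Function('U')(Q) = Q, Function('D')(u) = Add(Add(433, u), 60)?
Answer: Rational(719516797, 1229334855) ≈ 0.58529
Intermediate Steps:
Function('D')(u) = Add(493, u)
Function('q')(p) = Pow(p, 2)
J = -5295 (J = Add(Mul(156, -34), Pow(3, 2)) = Add(-5304, 9) = -5295)
Add(Mul(2938686, Pow(3482535, -1)), Mul(Function('D')(876), Pow(J, -1))) = Add(Mul(2938686, Pow(3482535, -1)), Mul(Add(493, 876), Pow(-5295, -1))) = Add(Mul(2938686, Rational(1, 3482535)), Mul(1369, Rational(-1, 5295))) = Add(Rational(979562, 1160845), Rational(-1369, 5295)) = Rational(719516797, 1229334855)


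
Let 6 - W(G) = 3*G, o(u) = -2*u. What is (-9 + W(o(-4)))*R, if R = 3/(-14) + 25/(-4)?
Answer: 4887/28 ≈ 174.54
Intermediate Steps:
R = -181/28 (R = 3*(-1/14) + 25*(-¼) = -3/14 - 25/4 = -181/28 ≈ -6.4643)
W(G) = 6 - 3*G
(-9 + W(o(-4)))*R = (-9 + (6 - (-6)*(-4)))*(-181/28) = (-9 + (6 - 3*8))*(-181/28) = (-9 + (6 - 24))*(-181/28) = (-9 - 18)*(-181/28) = -27*(-181/28) = 4887/28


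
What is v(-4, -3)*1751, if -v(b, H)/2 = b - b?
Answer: 0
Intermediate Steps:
v(b, H) = 0 (v(b, H) = -2*(b - b) = -2*0 = 0)
v(-4, -3)*1751 = 0*1751 = 0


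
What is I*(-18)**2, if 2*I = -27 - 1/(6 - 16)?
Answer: -21789/5 ≈ -4357.8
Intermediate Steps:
I = -269/20 (I = (-27 - 1/(6 - 16))/2 = (-27 - 1/(-10))/2 = (-27 - 1*(-1/10))/2 = (-27 + 1/10)/2 = (1/2)*(-269/10) = -269/20 ≈ -13.450)
I*(-18)**2 = -269/20*(-18)**2 = -269/20*324 = -21789/5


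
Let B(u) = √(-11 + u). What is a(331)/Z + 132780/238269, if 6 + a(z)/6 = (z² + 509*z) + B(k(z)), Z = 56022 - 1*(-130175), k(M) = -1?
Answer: 140734845512/14788324331 + 12*I*√3/186197 ≈ 9.5166 + 0.00011163*I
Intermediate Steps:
Z = 186197 (Z = 56022 + 130175 = 186197)
a(z) = -36 + 6*z² + 3054*z + 12*I*√3 (a(z) = -36 + 6*((z² + 509*z) + √(-11 - 1)) = -36 + 6*((z² + 509*z) + √(-12)) = -36 + 6*((z² + 509*z) + 2*I*√3) = -36 + 6*(z² + 509*z + 2*I*√3) = -36 + (6*z² + 3054*z + 12*I*√3) = -36 + 6*z² + 3054*z + 12*I*√3)
a(331)/Z + 132780/238269 = (-36 + 6*331² + 3054*331 + 12*I*√3)/186197 + 132780/238269 = (-36 + 6*109561 + 1010874 + 12*I*√3)*(1/186197) + 132780*(1/238269) = (-36 + 657366 + 1010874 + 12*I*√3)*(1/186197) + 44260/79423 = (1668204 + 12*I*√3)*(1/186197) + 44260/79423 = (1668204/186197 + 12*I*√3/186197) + 44260/79423 = 140734845512/14788324331 + 12*I*√3/186197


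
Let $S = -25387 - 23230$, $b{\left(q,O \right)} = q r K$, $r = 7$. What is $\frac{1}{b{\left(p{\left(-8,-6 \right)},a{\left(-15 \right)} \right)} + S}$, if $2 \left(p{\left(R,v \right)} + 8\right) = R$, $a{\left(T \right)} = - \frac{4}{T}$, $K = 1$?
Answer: $- \frac{1}{48701} \approx -2.0533 \cdot 10^{-5}$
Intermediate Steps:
$p{\left(R,v \right)} = -8 + \frac{R}{2}$
$b{\left(q,O \right)} = 7 q$ ($b{\left(q,O \right)} = q 7 \cdot 1 = 7 q 1 = 7 q$)
$S = -48617$ ($S = -25387 - 23230 = -48617$)
$\frac{1}{b{\left(p{\left(-8,-6 \right)},a{\left(-15 \right)} \right)} + S} = \frac{1}{7 \left(-8 + \frac{1}{2} \left(-8\right)\right) - 48617} = \frac{1}{7 \left(-8 - 4\right) - 48617} = \frac{1}{7 \left(-12\right) - 48617} = \frac{1}{-84 - 48617} = \frac{1}{-48701} = - \frac{1}{48701}$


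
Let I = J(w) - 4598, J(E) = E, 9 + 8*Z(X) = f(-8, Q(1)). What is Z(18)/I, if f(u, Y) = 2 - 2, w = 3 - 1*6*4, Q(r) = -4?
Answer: 9/36952 ≈ 0.00024356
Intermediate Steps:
w = -21 (w = 3 - 6*4 = 3 - 24 = -21)
f(u, Y) = 0
Z(X) = -9/8 (Z(X) = -9/8 + (⅛)*0 = -9/8 + 0 = -9/8)
I = -4619 (I = -21 - 4598 = -4619)
Z(18)/I = -9/8/(-4619) = -9/8*(-1/4619) = 9/36952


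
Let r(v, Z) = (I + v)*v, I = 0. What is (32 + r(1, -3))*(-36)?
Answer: -1188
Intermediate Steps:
r(v, Z) = v² (r(v, Z) = (0 + v)*v = v*v = v²)
(32 + r(1, -3))*(-36) = (32 + 1²)*(-36) = (32 + 1)*(-36) = 33*(-36) = -1188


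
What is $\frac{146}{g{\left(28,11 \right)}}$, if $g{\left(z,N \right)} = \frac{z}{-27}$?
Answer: $- \frac{1971}{14} \approx -140.79$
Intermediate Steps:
$g{\left(z,N \right)} = - \frac{z}{27}$ ($g{\left(z,N \right)} = z \left(- \frac{1}{27}\right) = - \frac{z}{27}$)
$\frac{146}{g{\left(28,11 \right)}} = \frac{146}{\left(- \frac{1}{27}\right) 28} = \frac{146}{- \frac{28}{27}} = 146 \left(- \frac{27}{28}\right) = - \frac{1971}{14}$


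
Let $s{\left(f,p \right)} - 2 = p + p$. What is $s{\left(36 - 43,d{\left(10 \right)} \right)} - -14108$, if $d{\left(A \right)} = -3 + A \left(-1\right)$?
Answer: $14084$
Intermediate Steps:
$d{\left(A \right)} = -3 - A$
$s{\left(f,p \right)} = 2 + 2 p$ ($s{\left(f,p \right)} = 2 + \left(p + p\right) = 2 + 2 p$)
$s{\left(36 - 43,d{\left(10 \right)} \right)} - -14108 = \left(2 + 2 \left(-3 - 10\right)\right) - -14108 = \left(2 + 2 \left(-3 - 10\right)\right) + 14108 = \left(2 + 2 \left(-13\right)\right) + 14108 = \left(2 - 26\right) + 14108 = -24 + 14108 = 14084$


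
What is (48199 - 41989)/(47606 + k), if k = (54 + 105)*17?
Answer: 6210/50309 ≈ 0.12344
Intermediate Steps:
k = 2703 (k = 159*17 = 2703)
(48199 - 41989)/(47606 + k) = (48199 - 41989)/(47606 + 2703) = 6210/50309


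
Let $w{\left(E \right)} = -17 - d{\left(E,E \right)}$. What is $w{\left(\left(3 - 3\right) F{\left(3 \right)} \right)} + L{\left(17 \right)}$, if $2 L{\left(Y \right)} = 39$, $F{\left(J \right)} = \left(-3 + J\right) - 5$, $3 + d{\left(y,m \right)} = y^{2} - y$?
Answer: $\frac{11}{2} \approx 5.5$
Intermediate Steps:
$d{\left(y,m \right)} = -3 + y^{2} - y$ ($d{\left(y,m \right)} = -3 + \left(y^{2} - y\right) = -3 + y^{2} - y$)
$F{\left(J \right)} = -8 + J$
$L{\left(Y \right)} = \frac{39}{2}$ ($L{\left(Y \right)} = \frac{1}{2} \cdot 39 = \frac{39}{2}$)
$w{\left(E \right)} = -14 + E - E^{2}$ ($w{\left(E \right)} = -17 - \left(-3 + E^{2} - E\right) = -17 + \left(3 + E - E^{2}\right) = -14 + E - E^{2}$)
$w{\left(\left(3 - 3\right) F{\left(3 \right)} \right)} + L{\left(17 \right)} = \left(-14 + \left(3 - 3\right) \left(-8 + 3\right) - \left(\left(3 - 3\right) \left(-8 + 3\right)\right)^{2}\right) + \frac{39}{2} = \left(-14 + 0 \left(-5\right) - \left(0 \left(-5\right)\right)^{2}\right) + \frac{39}{2} = \left(-14 + 0 - 0^{2}\right) + \frac{39}{2} = \left(-14 + 0 - 0\right) + \frac{39}{2} = \left(-14 + 0 + 0\right) + \frac{39}{2} = -14 + \frac{39}{2} = \frac{11}{2}$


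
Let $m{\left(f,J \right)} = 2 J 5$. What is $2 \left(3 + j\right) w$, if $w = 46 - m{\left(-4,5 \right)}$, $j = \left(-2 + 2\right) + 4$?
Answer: $-56$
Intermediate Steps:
$m{\left(f,J \right)} = 10 J$
$j = 4$ ($j = 0 + 4 = 4$)
$w = -4$ ($w = 46 - 10 \cdot 5 = 46 - 50 = -4$)
$2 \left(3 + j\right) w = 2 \left(3 + 4\right) \left(-4\right) = 2 \cdot 7 \left(-4\right) = 14 \left(-4\right) = -56$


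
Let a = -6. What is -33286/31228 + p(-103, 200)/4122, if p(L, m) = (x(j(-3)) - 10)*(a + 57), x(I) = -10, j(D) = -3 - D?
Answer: -14088121/10726818 ≈ -1.3134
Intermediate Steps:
p(L, m) = -1020 (p(L, m) = (-10 - 10)*(-6 + 57) = -20*51 = -1020)
-33286/31228 + p(-103, 200)/4122 = -33286/31228 - 1020/4122 = -33286*1/31228 - 1020*1/4122 = -16643/15614 - 170/687 = -14088121/10726818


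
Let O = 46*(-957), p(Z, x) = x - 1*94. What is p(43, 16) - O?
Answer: 43944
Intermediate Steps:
p(Z, x) = -94 + x (p(Z, x) = x - 94 = -94 + x)
O = -44022
p(43, 16) - O = (-94 + 16) - 1*(-44022) = -78 + 44022 = 43944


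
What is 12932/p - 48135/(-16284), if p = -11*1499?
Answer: 194371109/89502292 ≈ 2.1717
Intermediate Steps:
p = -16489
12932/p - 48135/(-16284) = 12932/(-16489) - 48135/(-16284) = 12932*(-1/16489) - 48135*(-1/16284) = -12932/16489 + 16045/5428 = 194371109/89502292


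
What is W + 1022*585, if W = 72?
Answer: 597942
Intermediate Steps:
W + 1022*585 = 72 + 1022*585 = 72 + 597870 = 597942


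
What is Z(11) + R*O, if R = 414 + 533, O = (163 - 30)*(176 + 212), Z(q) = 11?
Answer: 48868999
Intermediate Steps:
O = 51604 (O = 133*388 = 51604)
R = 947
Z(11) + R*O = 11 + 947*51604 = 11 + 48868988 = 48868999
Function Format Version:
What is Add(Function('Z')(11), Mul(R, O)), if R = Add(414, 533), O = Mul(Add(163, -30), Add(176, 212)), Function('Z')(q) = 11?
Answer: 48868999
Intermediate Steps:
O = 51604 (O = Mul(133, 388) = 51604)
R = 947
Add(Function('Z')(11), Mul(R, O)) = Add(11, Mul(947, 51604)) = Add(11, 48868988) = 48868999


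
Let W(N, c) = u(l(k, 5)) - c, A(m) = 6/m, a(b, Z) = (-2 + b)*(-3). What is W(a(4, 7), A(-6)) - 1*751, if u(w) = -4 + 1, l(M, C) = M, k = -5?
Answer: -753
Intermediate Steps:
u(w) = -3
a(b, Z) = 6 - 3*b
W(N, c) = -3 - c
W(a(4, 7), A(-6)) - 1*751 = (-3 - 6/(-6)) - 1*751 = (-3 - 6*(-1)/6) - 751 = (-3 - 1*(-1)) - 751 = (-3 + 1) - 751 = -2 - 751 = -753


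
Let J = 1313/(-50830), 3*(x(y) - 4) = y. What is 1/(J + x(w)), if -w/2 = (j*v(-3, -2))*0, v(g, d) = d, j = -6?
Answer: 3910/15539 ≈ 0.25163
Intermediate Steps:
w = 0 (w = -2*(-6*(-2))*0 = -24*0 = -2*0 = 0)
x(y) = 4 + y/3
J = -101/3910 (J = 1313*(-1/50830) = -101/3910 ≈ -0.025831)
1/(J + x(w)) = 1/(-101/3910 + (4 + (1/3)*0)) = 1/(-101/3910 + (4 + 0)) = 1/(-101/3910 + 4) = 1/(15539/3910) = 3910/15539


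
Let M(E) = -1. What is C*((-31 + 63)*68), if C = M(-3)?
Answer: -2176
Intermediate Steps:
C = -1
C*((-31 + 63)*68) = -(-31 + 63)*68 = -32*68 = -1*2176 = -2176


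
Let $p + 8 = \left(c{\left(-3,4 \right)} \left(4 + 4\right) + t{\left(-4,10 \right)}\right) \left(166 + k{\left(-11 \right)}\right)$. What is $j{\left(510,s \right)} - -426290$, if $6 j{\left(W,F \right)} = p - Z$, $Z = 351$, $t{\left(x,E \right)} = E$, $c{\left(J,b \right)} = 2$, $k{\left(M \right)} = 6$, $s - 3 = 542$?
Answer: $\frac{853951}{2} \approx 4.2698 \cdot 10^{5}$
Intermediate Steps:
$s = 545$ ($s = 3 + 542 = 545$)
$p = 4464$ ($p = -8 + \left(2 \left(4 + 4\right) + 10\right) \left(166 + 6\right) = -8 + \left(2 \cdot 8 + 10\right) 172 = -8 + \left(16 + 10\right) 172 = -8 + 26 \cdot 172 = -8 + 4472 = 4464$)
$j{\left(W,F \right)} = \frac{1371}{2}$ ($j{\left(W,F \right)} = \frac{4464 - 351}{6} = \frac{1}{6} \cdot 4113 = \frac{1371}{2}$)
$j{\left(510,s \right)} - -426290 = \frac{1371}{2} - -426290 = \frac{1371}{2} + 426290 = \frac{853951}{2}$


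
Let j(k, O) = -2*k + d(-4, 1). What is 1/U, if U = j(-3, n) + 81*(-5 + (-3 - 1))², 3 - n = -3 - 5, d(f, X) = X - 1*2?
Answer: 1/6566 ≈ 0.00015230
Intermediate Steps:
d(f, X) = -2 + X (d(f, X) = X - 2 = -2 + X)
n = 11 (n = 3 - (-3 - 5) = 3 - 1*(-8) = 3 + 8 = 11)
j(k, O) = -1 - 2*k (j(k, O) = -2*k + (-2 + 1) = -2*k - 1 = -1 - 2*k)
U = 6566 (U = (-1 - 2*(-3)) + 81*(-5 + (-3 - 1))² = (-1 + 6) + 81*(-5 - 4)² = 5 + 81*(-9)² = 5 + 81*81 = 5 + 6561 = 6566)
1/U = 1/6566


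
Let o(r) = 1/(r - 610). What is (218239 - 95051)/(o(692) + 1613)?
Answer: 10101416/132267 ≈ 76.371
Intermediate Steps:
o(r) = 1/(-610 + r)
(218239 - 95051)/(o(692) + 1613) = (218239 - 95051)/(1/(-610 + 692) + 1613) = 123188/(1/82 + 1613) = 123188/(132267/82) = 123188*(82/132267) = 10101416/132267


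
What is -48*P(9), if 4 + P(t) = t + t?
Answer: -672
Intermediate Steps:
P(t) = -4 + 2*t (P(t) = -4 + (t + t) = -4 + 2*t)
-48*P(9) = -48*(-4 + 2*9) = -48*(-4 + 18) = -48*14 = -672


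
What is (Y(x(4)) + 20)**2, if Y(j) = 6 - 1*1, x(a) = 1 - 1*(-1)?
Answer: 625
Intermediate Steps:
x(a) = 2 (x(a) = 1 + 1 = 2)
Y(j) = 5 (Y(j) = 6 - 1 = 5)
(Y(x(4)) + 20)**2 = (5 + 20)**2 = 25**2 = 625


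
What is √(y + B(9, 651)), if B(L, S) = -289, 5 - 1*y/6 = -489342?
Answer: √2935793 ≈ 1713.4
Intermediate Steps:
y = 2936082 (y = 30 - 6*(-489342) = 30 + 2936052 = 2936082)
√(y + B(9, 651)) = √(2936082 - 289) = √2935793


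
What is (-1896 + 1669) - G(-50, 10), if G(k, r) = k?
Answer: -177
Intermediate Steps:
(-1896 + 1669) - G(-50, 10) = (-1896 + 1669) - 1*(-50) = -227 + 50 = -177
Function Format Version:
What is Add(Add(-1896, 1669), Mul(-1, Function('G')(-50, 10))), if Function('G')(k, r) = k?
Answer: -177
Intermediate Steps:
Add(Add(-1896, 1669), Mul(-1, Function('G')(-50, 10))) = Add(Add(-1896, 1669), Mul(-1, -50)) = Add(-227, 50) = -177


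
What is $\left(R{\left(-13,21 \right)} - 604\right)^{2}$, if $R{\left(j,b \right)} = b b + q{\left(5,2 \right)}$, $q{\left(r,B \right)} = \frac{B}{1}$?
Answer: $25921$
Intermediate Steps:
$q{\left(r,B \right)} = B$ ($q{\left(r,B \right)} = B 1 = B$)
$R{\left(j,b \right)} = 2 + b^{2}$ ($R{\left(j,b \right)} = b b + 2 = b^{2} + 2 = 2 + b^{2}$)
$\left(R{\left(-13,21 \right)} - 604\right)^{2} = \left(\left(2 + 21^{2}\right) - 604\right)^{2} = \left(\left(2 + 441\right) - 604\right)^{2} = \left(443 - 604\right)^{2} = \left(-161\right)^{2} = 25921$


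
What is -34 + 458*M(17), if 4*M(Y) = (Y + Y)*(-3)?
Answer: -11713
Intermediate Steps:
M(Y) = -3*Y/2 (M(Y) = ((Y + Y)*(-3))/4 = ((2*Y)*(-3))/4 = (-6*Y)/4 = -3*Y/2)
-34 + 458*M(17) = -34 + 458*(-3/2*17) = -34 + 458*(-51/2) = -34 - 11679 = -11713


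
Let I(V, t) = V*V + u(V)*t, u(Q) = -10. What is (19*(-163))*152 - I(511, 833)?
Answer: -723535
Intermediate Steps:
I(V, t) = V**2 - 10*t (I(V, t) = V*V - 10*t = V**2 - 10*t)
(19*(-163))*152 - I(511, 833) = (19*(-163))*152 - (511**2 - 10*833) = -3097*152 - (261121 - 8330) = -470744 - 1*252791 = -470744 - 252791 = -723535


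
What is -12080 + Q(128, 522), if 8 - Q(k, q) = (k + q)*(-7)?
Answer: -7522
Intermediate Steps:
Q(k, q) = 8 + 7*k + 7*q (Q(k, q) = 8 - (k + q)*(-7) = 8 - (-7*k - 7*q) = 8 + (7*k + 7*q) = 8 + 7*k + 7*q)
-12080 + Q(128, 522) = -12080 + (8 + 7*128 + 7*522) = -12080 + (8 + 896 + 3654) = -12080 + 4558 = -7522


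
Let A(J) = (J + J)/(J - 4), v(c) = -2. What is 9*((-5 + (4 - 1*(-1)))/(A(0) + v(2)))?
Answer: 0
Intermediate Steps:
A(J) = 2*J/(-4 + J) (A(J) = (2*J)/(-4 + J) = 2*J/(-4 + J))
9*((-5 + (4 - 1*(-1)))/(A(0) + v(2))) = 9*((-5 + (4 - 1*(-1)))/(2*0/(-4 + 0) - 2)) = 9*((-5 + (4 + 1))/(2*0/(-4) - 2)) = 9*((-5 + 5)/(2*0*(-1/4) - 2)) = 9*(0/(0 - 2)) = 9*(0/(-2)) = 9*(0*(-1/2)) = 9*0 = 0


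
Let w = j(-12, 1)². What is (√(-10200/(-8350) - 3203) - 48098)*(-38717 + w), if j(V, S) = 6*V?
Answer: 1612870234 - 33533*I*√89294399/167 ≈ 1.6129e+9 - 1.8974e+6*I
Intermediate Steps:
w = 5184 (w = (6*(-12))² = (-72)² = 5184)
(√(-10200/(-8350) - 3203) - 48098)*(-38717 + w) = (√(-10200/(-8350) - 3203) - 48098)*(-38717 + 5184) = (√(-10200*(-1/8350) - 3203) - 48098)*(-33533) = (√(204/167 - 3203) - 48098)*(-33533) = (√(-534697/167) - 48098)*(-33533) = (I*√89294399/167 - 48098)*(-33533) = (-48098 + I*√89294399/167)*(-33533) = 1612870234 - 33533*I*√89294399/167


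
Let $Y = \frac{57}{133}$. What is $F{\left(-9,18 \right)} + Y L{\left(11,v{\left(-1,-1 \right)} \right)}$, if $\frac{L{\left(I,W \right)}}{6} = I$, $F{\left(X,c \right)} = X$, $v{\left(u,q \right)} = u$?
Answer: $\frac{135}{7} \approx 19.286$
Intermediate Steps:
$L{\left(I,W \right)} = 6 I$
$Y = \frac{3}{7}$ ($Y = 57 \cdot \frac{1}{133} = \frac{3}{7} \approx 0.42857$)
$F{\left(-9,18 \right)} + Y L{\left(11,v{\left(-1,-1 \right)} \right)} = -9 + \frac{3 \cdot 6 \cdot 11}{7} = -9 + \frac{3}{7} \cdot 66 = -9 + \frac{198}{7} = \frac{135}{7}$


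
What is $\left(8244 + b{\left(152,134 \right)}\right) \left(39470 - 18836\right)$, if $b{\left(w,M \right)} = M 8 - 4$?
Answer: $192143808$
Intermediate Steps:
$b{\left(w,M \right)} = -4 + 8 M$ ($b{\left(w,M \right)} = 8 M - 4 = -4 + 8 M$)
$\left(8244 + b{\left(152,134 \right)}\right) \left(39470 - 18836\right) = \left(8244 + \left(-4 + 8 \cdot 134\right)\right) \left(39470 - 18836\right) = \left(8244 + \left(-4 + 1072\right)\right) 20634 = \left(8244 + 1068\right) 20634 = 9312 \cdot 20634 = 192143808$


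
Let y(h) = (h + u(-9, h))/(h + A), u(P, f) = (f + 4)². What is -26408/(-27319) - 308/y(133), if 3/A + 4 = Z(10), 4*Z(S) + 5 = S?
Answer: -305376158/258191869 ≈ -1.1827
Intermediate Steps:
u(P, f) = (4 + f)²
Z(S) = -5/4 + S/4
A = -12/11 (A = 3/(-4 + (-5/4 + (¼)*10)) = 3/(-4 + (-5/4 + 5/2)) = 3/(-4 + 5/4) = 3/(-11/4) = 3*(-4/11) = -12/11 ≈ -1.0909)
y(h) = (h + (4 + h)²)/(-12/11 + h) (y(h) = (h + (4 + h)²)/(h - 12/11) = (h + (4 + h)²)/(-12/11 + h))
-26408/(-27319) - 308/y(133) = -26408/(-27319) - 308*(-12 + 11*133)/(11*(133 + (4 + 133)²)) = -26408*(-1/27319) - 308*(-12 + 1463)/(11*(133 + 137²)) = 26408/27319 - 308*1451/(11*(133 + 18769)) = 26408/27319 - 308/(11*(1/1451)*18902) = 26408/27319 - 308/207922/1451 = 26408/27319 - 308*1451/207922 = 26408/27319 - 20314/9451 = -305376158/258191869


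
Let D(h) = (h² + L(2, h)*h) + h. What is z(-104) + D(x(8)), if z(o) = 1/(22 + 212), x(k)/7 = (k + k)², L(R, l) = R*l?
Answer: 2254726657/234 ≈ 9.6356e+6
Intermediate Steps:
x(k) = 28*k² (x(k) = 7*(k + k)² = 7*(2*k)² = 7*(4*k²) = 28*k²)
D(h) = h + 3*h² (D(h) = (h² + (2*h)*h) + h = (h² + 2*h²) + h = 3*h² + h = h + 3*h²)
z(o) = 1/234
z(-104) + D(x(8)) = 1/234 + (28*8²)*(1 + 3*(28*8²)) = 1/234 + (28*64)*(1 + 3*(28*64)) = 1/234 + 1792*(1 + 3*1792) = 1/234 + 1792*(1 + 5376) = 1/234 + 1792*5377 = 1/234 + 9635584 = 2254726657/234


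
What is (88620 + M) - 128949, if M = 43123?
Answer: 2794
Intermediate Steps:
(88620 + M) - 128949 = (88620 + 43123) - 128949 = 131743 - 128949 = 2794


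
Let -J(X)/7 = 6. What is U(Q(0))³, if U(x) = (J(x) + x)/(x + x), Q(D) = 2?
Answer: -1000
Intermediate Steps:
J(X) = -42 (J(X) = -7*6 = -42)
U(x) = (-42 + x)/(2*x) (U(x) = (-42 + x)/(x + x) = (-42 + x)/((2*x)) = (-42 + x)*(1/(2*x)) = (-42 + x)/(2*x))
U(Q(0))³ = ((½)*(-42 + 2)/2)³ = ((½)*(½)*(-40))³ = (-10)³ = -1000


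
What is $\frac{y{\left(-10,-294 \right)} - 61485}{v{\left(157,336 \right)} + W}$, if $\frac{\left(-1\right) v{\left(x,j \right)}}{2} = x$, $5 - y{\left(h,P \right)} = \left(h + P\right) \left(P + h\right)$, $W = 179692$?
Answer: $- \frac{76948}{89689} \approx -0.85794$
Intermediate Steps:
$y{\left(h,P \right)} = 5 - \left(P + h\right)^{2}$ ($y{\left(h,P \right)} = 5 - \left(h + P\right) \left(P + h\right) = 5 - \left(P + h\right) \left(P + h\right) = 5 - \left(P + h\right)^{2}$)
$v{\left(x,j \right)} = - 2 x$
$\frac{y{\left(-10,-294 \right)} - 61485}{v{\left(157,336 \right)} + W} = \frac{\left(5 - \left(-294 - 10\right)^{2}\right) - 61485}{\left(-2\right) 157 + 179692} = \frac{\left(5 - \left(-304\right)^{2}\right) - 61485}{-314 + 179692} = \frac{\left(5 - 92416\right) - 61485}{179378} = \left(\left(5 - 92416\right) - 61485\right) \frac{1}{179378} = \left(-92411 - 61485\right) \frac{1}{179378} = \left(-153896\right) \frac{1}{179378} = - \frac{76948}{89689}$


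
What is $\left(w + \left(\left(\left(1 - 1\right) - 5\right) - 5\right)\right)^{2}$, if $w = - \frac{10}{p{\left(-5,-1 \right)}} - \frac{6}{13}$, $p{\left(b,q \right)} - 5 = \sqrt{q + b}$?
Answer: $\frac{12 \left(- 45427 i + 18360 \sqrt{6}\right)}{169 \left(- 19 i + 10 \sqrt{6}\right)} \approx 145.17 - 19.081 i$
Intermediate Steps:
$p{\left(b,q \right)} = 5 + \sqrt{b + q}$ ($p{\left(b,q \right)} = 5 + \sqrt{q + b} = 5 + \sqrt{b + q}$)
$w = - \frac{6}{13} - \frac{10}{5 + i \sqrt{6}}$ ($w = - \frac{10}{5 + \sqrt{-5 - 1}} - \frac{6}{13} = - \frac{10}{5 + \sqrt{-6}} - \frac{6}{13} = - \frac{10}{5 + i \sqrt{6}} - \frac{6}{13} = - \frac{6}{13} - \frac{10}{5 + i \sqrt{6}} \approx -2.0744 + 0.79016 i$)
$\left(w + \left(\left(\left(1 - 1\right) - 5\right) - 5\right)\right)^{2} = \left(\frac{2 \left(- 3 \sqrt{6} + 80 i\right)}{13 \left(\sqrt{6} - 5 i\right)} + \left(\left(\left(1 - 1\right) - 5\right) - 5\right)\right)^{2} = \left(\frac{2 \left(- 3 \sqrt{6} + 80 i\right)}{13 \left(\sqrt{6} - 5 i\right)} + \left(\left(0 - 5\right) - 5\right)\right)^{2} = \left(\frac{2 \left(- 3 \sqrt{6} + 80 i\right)}{13 \left(\sqrt{6} - 5 i\right)} - 10\right)^{2} = \left(-10 + \frac{2 \left(- 3 \sqrt{6} + 80 i\right)}{13 \left(\sqrt{6} - 5 i\right)}\right)^{2}$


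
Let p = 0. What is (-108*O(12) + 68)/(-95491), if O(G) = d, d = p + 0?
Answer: -68/95491 ≈ -0.00071211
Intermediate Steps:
d = 0 (d = 0 + 0 = 0)
O(G) = 0
(-108*O(12) + 68)/(-95491) = (-108*0 + 68)/(-95491) = (0 + 68)*(-1/95491) = 68*(-1/95491) = -68/95491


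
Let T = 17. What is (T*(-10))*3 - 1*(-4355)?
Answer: 3845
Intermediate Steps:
(T*(-10))*3 - 1*(-4355) = (17*(-10))*3 - 1*(-4355) = -170*3 + 4355 = -510 + 4355 = 3845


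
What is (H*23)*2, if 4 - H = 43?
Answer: -1794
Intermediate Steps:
H = -39 (H = 4 - 1*43 = 4 - 43 = -39)
(H*23)*2 = -39*23*2 = -897*2 = -1794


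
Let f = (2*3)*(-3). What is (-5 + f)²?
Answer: 529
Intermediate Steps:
f = -18 (f = 6*(-3) = -18)
(-5 + f)² = (-5 - 18)² = (-23)² = 529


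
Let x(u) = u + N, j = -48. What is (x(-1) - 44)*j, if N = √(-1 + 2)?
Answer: 2112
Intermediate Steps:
N = 1 (N = √1 = 1)
x(u) = 1 + u (x(u) = u + 1 = 1 + u)
(x(-1) - 44)*j = ((1 - 1) - 44)*(-48) = (0 - 44)*(-48) = -44*(-48) = 2112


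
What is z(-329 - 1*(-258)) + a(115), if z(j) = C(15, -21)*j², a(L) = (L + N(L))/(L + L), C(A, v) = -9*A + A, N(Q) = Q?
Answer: -604919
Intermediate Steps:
C(A, v) = -8*A
a(L) = 1 (a(L) = (L + L)/(L + L) = (2*L)/((2*L)) = (2*L)*(1/(2*L)) = 1)
z(j) = -120*j² (z(j) = (-8*15)*j² = -120*j²)
z(-329 - 1*(-258)) + a(115) = -120*(-329 - 1*(-258))² + 1 = -120*(-329 + 258)² + 1 = -120*(-71)² + 1 = -120*5041 + 1 = -604920 + 1 = -604919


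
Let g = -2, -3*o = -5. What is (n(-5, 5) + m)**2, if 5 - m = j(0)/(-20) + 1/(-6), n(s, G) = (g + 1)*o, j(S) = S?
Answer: 49/4 ≈ 12.250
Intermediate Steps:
o = 5/3 (o = -1/3*(-5) = 5/3 ≈ 1.6667)
n(s, G) = -5/3 (n(s, G) = (-2 + 1)*(5/3) = -1*5/3 = -5/3)
m = 31/6 (m = 5 - (0/(-20) + 1/(-6)) = 5 - (0*(-1/20) + 1*(-1/6)) = 5 - (0 - 1/6) = 5 - 1*(-1/6) = 5 + 1/6 = 31/6 ≈ 5.1667)
(n(-5, 5) + m)**2 = (-5/3 + 31/6)**2 = (7/2)**2 = 49/4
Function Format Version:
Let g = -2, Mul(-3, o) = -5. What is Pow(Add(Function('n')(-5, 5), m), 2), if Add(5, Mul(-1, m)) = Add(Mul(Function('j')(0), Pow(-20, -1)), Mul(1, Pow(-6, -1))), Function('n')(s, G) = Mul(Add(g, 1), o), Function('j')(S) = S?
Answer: Rational(49, 4) ≈ 12.250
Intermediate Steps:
o = Rational(5, 3) (o = Mul(Rational(-1, 3), -5) = Rational(5, 3) ≈ 1.6667)
Function('n')(s, G) = Rational(-5, 3) (Function('n')(s, G) = Mul(Add(-2, 1), Rational(5, 3)) = Mul(-1, Rational(5, 3)) = Rational(-5, 3))
m = Rational(31, 6) (m = Add(5, Mul(-1, Add(Mul(0, Pow(-20, -1)), Mul(1, Pow(-6, -1))))) = Add(5, Mul(-1, Add(Mul(0, Rational(-1, 20)), Mul(1, Rational(-1, 6))))) = Add(5, Mul(-1, Add(0, Rational(-1, 6)))) = Add(5, Mul(-1, Rational(-1, 6))) = Add(5, Rational(1, 6)) = Rational(31, 6) ≈ 5.1667)
Pow(Add(Function('n')(-5, 5), m), 2) = Pow(Add(Rational(-5, 3), Rational(31, 6)), 2) = Pow(Rational(7, 2), 2) = Rational(49, 4)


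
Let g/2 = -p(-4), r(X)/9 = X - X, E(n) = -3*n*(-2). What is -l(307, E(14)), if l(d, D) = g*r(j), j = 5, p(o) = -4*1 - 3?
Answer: 0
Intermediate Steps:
p(o) = -7 (p(o) = -4 - 3 = -7)
E(n) = 6*n
r(X) = 0 (r(X) = 9*(X - X) = 9*0 = 0)
g = 14 (g = 2*(-1*(-7)) = 2*7 = 14)
l(d, D) = 0 (l(d, D) = 14*0 = 0)
-l(307, E(14)) = -1*0 = 0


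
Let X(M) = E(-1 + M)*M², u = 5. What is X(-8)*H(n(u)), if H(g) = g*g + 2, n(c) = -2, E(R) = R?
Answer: -3456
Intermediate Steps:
X(M) = M²*(-1 + M) (X(M) = (-1 + M)*M² = M²*(-1 + M))
H(g) = 2 + g² (H(g) = g² + 2 = 2 + g²)
X(-8)*H(n(u)) = ((-8)²*(-1 - 8))*(2 + (-2)²) = (64*(-9))*(2 + 4) = -576*6 = -3456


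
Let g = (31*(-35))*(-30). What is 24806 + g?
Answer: 57356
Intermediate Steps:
g = 32550 (g = -1085*(-30) = 32550)
24806 + g = 24806 + 32550 = 57356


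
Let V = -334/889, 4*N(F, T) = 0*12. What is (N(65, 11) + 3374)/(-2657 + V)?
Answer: -2999486/2362407 ≈ -1.2697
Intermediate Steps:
N(F, T) = 0 (N(F, T) = (0*12)/4 = (¼)*0 = 0)
V = -334/889 (V = -334*1/889 = -334/889 ≈ -0.37570)
(N(65, 11) + 3374)/(-2657 + V) = (0 + 3374)/(-2657 - 334/889) = 3374/(-2362407/889) = 3374*(-889/2362407) = -2999486/2362407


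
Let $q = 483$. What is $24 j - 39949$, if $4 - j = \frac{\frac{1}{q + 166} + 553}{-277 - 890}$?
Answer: $- \frac{10058457049}{252461} \approx -39842.0$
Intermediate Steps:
$j = \frac{3388430}{757383}$ ($j = 4 - \frac{\frac{1}{483 + 166} + 553}{-277 - 890} = 4 - \frac{\frac{1}{649} + 553}{-1167} = 4 - \left(\frac{1}{649} + 553\right) \left(- \frac{1}{1167}\right) = 4 - \frac{358898}{649} \left(- \frac{1}{1167}\right) = 4 - - \frac{358898}{757383} = 4 + \frac{358898}{757383} = \frac{3388430}{757383} \approx 4.4739$)
$24 j - 39949 = 24 \cdot \frac{3388430}{757383} - 39949 = \frac{27107440}{252461} - 39949 = - \frac{10058457049}{252461}$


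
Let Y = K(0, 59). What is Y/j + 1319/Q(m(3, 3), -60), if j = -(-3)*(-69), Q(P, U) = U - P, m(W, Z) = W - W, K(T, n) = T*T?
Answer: -1319/60 ≈ -21.983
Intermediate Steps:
K(T, n) = T²
m(W, Z) = 0
Y = 0 (Y = 0² = 0)
j = -207 (j = -3*69 = -207)
Y/j + 1319/Q(m(3, 3), -60) = 0/(-207) + 1319/(-60 - 1*0) = 0*(-1/207) + 1319/(-60 + 0) = 0 + 1319/(-60) = 0 + 1319*(-1/60) = 0 - 1319/60 = -1319/60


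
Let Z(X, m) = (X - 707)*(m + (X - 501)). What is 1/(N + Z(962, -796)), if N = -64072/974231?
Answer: -974231/83223747247 ≈ -1.1706e-5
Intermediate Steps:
Z(X, m) = (-707 + X)*(-501 + X + m) (Z(X, m) = (-707 + X)*(m + (-501 + X)) = (-707 + X)*(-501 + X + m))
N = -64072/974231 (N = -64072*1/974231 = -64072/974231 ≈ -0.065767)
1/(N + Z(962, -796)) = 1/(-64072/974231 + (354207 + 962**2 - 1208*962 - 707*(-796) + 962*(-796))) = 1/(-64072/974231 + (354207 + 925444 - 1162096 + 562772 - 765752)) = 1/(-64072/974231 - 85425) = 1/(-83223747247/974231) = -974231/83223747247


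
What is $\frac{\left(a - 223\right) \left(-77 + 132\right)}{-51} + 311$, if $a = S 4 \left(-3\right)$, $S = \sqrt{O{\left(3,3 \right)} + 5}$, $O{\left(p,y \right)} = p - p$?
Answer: $\frac{28126}{51} + \frac{220 \sqrt{5}}{17} \approx 580.43$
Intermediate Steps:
$O{\left(p,y \right)} = 0$
$S = \sqrt{5}$ ($S = \sqrt{0 + 5} = \sqrt{5} \approx 2.2361$)
$a = - 12 \sqrt{5}$ ($a = \sqrt{5} \cdot 4 \left(-3\right) = 4 \sqrt{5} \left(-3\right) = - 12 \sqrt{5} \approx -26.833$)
$\frac{\left(a - 223\right) \left(-77 + 132\right)}{-51} + 311 = \frac{\left(- 12 \sqrt{5} - 223\right) \left(-77 + 132\right)}{-51} + 311 = \left(-223 - 12 \sqrt{5}\right) 55 \left(- \frac{1}{51}\right) + 311 = \left(-12265 - 660 \sqrt{5}\right) \left(- \frac{1}{51}\right) + 311 = \left(\frac{12265}{51} + \frac{220 \sqrt{5}}{17}\right) + 311 = \frac{28126}{51} + \frac{220 \sqrt{5}}{17}$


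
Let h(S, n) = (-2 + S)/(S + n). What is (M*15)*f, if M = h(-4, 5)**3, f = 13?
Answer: -42120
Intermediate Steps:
h(S, n) = (-2 + S)/(S + n)
M = -216 (M = ((-2 - 4)/(-4 + 5))**3 = (-6/1)**3 = (1*(-6))**3 = (-6)**3 = -216)
(M*15)*f = -216*15*13 = -3240*13 = -42120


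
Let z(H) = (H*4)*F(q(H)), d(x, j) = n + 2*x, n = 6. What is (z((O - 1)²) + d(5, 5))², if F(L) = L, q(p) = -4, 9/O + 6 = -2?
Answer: 50625/16 ≈ 3164.1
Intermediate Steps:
O = -9/8 (O = 9/(-6 - 2) = 9/(-8) = 9*(-⅛) = -9/8 ≈ -1.1250)
d(x, j) = 6 + 2*x
z(H) = -16*H (z(H) = (H*4)*(-4) = (4*H)*(-4) = -16*H)
(z((O - 1)²) + d(5, 5))² = (-16*(-9/8 - 1)² + (6 + 2*5))² = (-16*(-17/8)² + (6 + 10))² = (-16*289/64 + 16)² = (-289/4 + 16)² = (-225/4)² = 50625/16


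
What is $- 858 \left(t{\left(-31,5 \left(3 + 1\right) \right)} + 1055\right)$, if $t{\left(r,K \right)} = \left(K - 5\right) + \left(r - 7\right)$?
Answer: $-885456$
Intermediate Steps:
$t{\left(r,K \right)} = -12 + K + r$ ($t{\left(r,K \right)} = \left(-5 + K\right) + \left(-7 + r\right) = -12 + K + r$)
$- 858 \left(t{\left(-31,5 \left(3 + 1\right) \right)} + 1055\right) = - 858 \left(\left(-12 + 5 \left(3 + 1\right) - 31\right) + 1055\right) = - 858 \left(\left(-12 + 5 \cdot 4 - 31\right) + 1055\right) = - 858 \left(\left(-12 + 20 - 31\right) + 1055\right) = - 858 \left(-23 + 1055\right) = \left(-858\right) 1032 = -885456$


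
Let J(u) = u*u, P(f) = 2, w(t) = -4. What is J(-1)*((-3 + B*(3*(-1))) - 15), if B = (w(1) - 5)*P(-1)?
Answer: 36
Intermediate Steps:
J(u) = u²
B = -18 (B = (-4 - 5)*2 = -9*2 = -18)
J(-1)*((-3 + B*(3*(-1))) - 15) = (-1)²*((-3 - 54*(-1)) - 15) = 1*((-3 - 18*(-3)) - 15) = 1*((-3 + 54) - 15) = 1*(51 - 15) = 1*36 = 36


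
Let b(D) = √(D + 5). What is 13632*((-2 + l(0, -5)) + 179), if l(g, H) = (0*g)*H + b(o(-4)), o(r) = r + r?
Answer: 2412864 + 13632*I*√3 ≈ 2.4129e+6 + 23611.0*I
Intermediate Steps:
o(r) = 2*r
b(D) = √(5 + D)
l(g, H) = I*√3 (l(g, H) = (0*g)*H + √(5 + 2*(-4)) = 0*H + √(5 - 8) = 0 + √(-3) = 0 + I*√3 = I*√3)
13632*((-2 + l(0, -5)) + 179) = 13632*((-2 + I*√3) + 179) = 13632*(177 + I*√3) = 2412864 + 13632*I*√3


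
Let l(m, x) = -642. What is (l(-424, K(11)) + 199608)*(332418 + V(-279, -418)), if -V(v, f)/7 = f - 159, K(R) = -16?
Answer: 66943503462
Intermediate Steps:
V(v, f) = 1113 - 7*f (V(v, f) = -7*(f - 159) = -7*(-159 + f) = 1113 - 7*f)
(l(-424, K(11)) + 199608)*(332418 + V(-279, -418)) = (-642 + 199608)*(332418 + (1113 - 7*(-418))) = 198966*(332418 + (1113 + 2926)) = 198966*(332418 + 4039) = 198966*336457 = 66943503462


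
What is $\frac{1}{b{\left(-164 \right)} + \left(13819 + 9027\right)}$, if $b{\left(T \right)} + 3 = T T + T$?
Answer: $\frac{1}{49575} \approx 2.0171 \cdot 10^{-5}$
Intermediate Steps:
$b{\left(T \right)} = -3 + T + T^{2}$ ($b{\left(T \right)} = -3 + \left(T T + T\right) = -3 + \left(T^{2} + T\right) = -3 + \left(T + T^{2}\right) = -3 + T + T^{2}$)
$\frac{1}{b{\left(-164 \right)} + \left(13819 + 9027\right)} = \frac{1}{\left(-3 - 164 + \left(-164\right)^{2}\right) + \left(13819 + 9027\right)} = \frac{1}{\left(-3 - 164 + 26896\right) + 22846} = \frac{1}{26729 + 22846} = \frac{1}{49575}$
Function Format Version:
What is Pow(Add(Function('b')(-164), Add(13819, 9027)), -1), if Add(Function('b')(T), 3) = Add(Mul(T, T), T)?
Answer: Rational(1, 49575) ≈ 2.0171e-5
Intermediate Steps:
Function('b')(T) = Add(-3, T, Pow(T, 2)) (Function('b')(T) = Add(-3, Add(Mul(T, T), T)) = Add(-3, Add(Pow(T, 2), T)) = Add(-3, Add(T, Pow(T, 2))) = Add(-3, T, Pow(T, 2)))
Pow(Add(Function('b')(-164), Add(13819, 9027)), -1) = Pow(Add(Add(-3, -164, Pow(-164, 2)), Add(13819, 9027)), -1) = Pow(Add(Add(-3, -164, 26896), 22846), -1) = Pow(Add(26729, 22846), -1) = Pow(49575, -1) = Rational(1, 49575)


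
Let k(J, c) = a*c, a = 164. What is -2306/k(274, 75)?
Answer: -1153/6150 ≈ -0.18748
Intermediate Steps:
k(J, c) = 164*c
-2306/k(274, 75) = -2306/(164*75) = -2306/12300 = -2306*1/12300 = -1153/6150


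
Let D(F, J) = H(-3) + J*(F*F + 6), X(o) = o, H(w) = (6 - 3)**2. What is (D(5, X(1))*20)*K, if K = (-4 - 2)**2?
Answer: 28800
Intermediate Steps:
H(w) = 9 (H(w) = 3**2 = 9)
K = 36 (K = (-6)**2 = 36)
D(F, J) = 9 + J*(6 + F**2) (D(F, J) = 9 + J*(F*F + 6) = 9 + J*(F**2 + 6) = 9 + J*(6 + F**2))
(D(5, X(1))*20)*K = ((9 + 6*1 + 1*5**2)*20)*36 = ((9 + 6 + 1*25)*20)*36 = ((9 + 6 + 25)*20)*36 = (40*20)*36 = 800*36 = 28800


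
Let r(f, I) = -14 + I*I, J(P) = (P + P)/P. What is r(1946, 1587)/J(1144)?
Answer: 2518555/2 ≈ 1.2593e+6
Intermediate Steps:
J(P) = 2 (J(P) = (2*P)/P = 2)
r(f, I) = -14 + I**2
r(1946, 1587)/J(1144) = (-14 + 1587**2)/2 = (-14 + 2518569)*(1/2) = 2518555*(1/2) = 2518555/2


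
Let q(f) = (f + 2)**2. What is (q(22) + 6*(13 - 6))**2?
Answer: 381924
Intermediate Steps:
q(f) = (2 + f)**2
(q(22) + 6*(13 - 6))**2 = ((2 + 22)**2 + 6*(13 - 6))**2 = (24**2 + 6*7)**2 = (576 + 42)**2 = 618**2 = 381924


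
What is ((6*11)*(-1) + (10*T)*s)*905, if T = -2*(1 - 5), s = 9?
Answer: 591870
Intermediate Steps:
T = 8 (T = -2*(-4) = 8)
((6*11)*(-1) + (10*T)*s)*905 = ((6*11)*(-1) + (10*8)*9)*905 = (66*(-1) + 80*9)*905 = (-66 + 720)*905 = 654*905 = 591870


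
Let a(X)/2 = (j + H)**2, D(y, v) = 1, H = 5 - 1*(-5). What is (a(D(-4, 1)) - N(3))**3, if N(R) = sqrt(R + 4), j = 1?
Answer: (242 - sqrt(7))**3 ≈ 1.3713e+7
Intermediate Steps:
H = 10 (H = 5 + 5 = 10)
N(R) = sqrt(4 + R)
a(X) = 242 (a(X) = 2*(1 + 10)**2 = 2*11**2 = 2*121 = 242)
(a(D(-4, 1)) - N(3))**3 = (242 - sqrt(4 + 3))**3 = (242 - sqrt(7))**3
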